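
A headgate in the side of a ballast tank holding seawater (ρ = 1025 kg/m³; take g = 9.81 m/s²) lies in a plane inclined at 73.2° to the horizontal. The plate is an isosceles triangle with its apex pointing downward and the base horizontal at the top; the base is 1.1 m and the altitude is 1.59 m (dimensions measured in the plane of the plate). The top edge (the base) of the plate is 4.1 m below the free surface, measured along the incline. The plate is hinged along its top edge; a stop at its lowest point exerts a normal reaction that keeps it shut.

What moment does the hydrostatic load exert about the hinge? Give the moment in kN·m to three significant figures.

γ = ρg = 1025 × 9.81 / 1000 = 10.05525 kN/m³.
Let θ = 73.2° be the plate's angle to the horizontal; measure y along the incline from where the plane meets the free surface. Vertical depth h = y·sinθ with sinθ = 0.957319.
With the apex down, the centroid sits h/3 = 1.59/3 = 0.53 m below the base (the top edge), so y_c = 4.1 + 0.53 = 4.63 m and h_c = 4.63 × 0.957319 = 4.43239 m.
A = ½ × 1.1 × 1.59 = 0.8745 m².
Resultant F = γ·h_c·A = 10.05525 × 4.43239 × 0.8745 = 38.9754 kN.
I_c = b·h³/36 = 1.1 × 1.59³/36 = 0.122824 m⁴.
Centre of pressure: y_p = y_c + I_c/(y_c·A) = 4.63 + 0.122824/(4.63 × 0.8745) = 4.63 + 0.0303349 = 4.66033 m along the plane.
The resultant acts 0.53 + 0.0303349 = 0.560335 m (along the plate) below the hinge at the top edge, so the moment about the hinge is M = F × 0.560335 = 38.9754 × 0.560335 = 21.8393 kN·m.

M ≈ 21.8 kN·m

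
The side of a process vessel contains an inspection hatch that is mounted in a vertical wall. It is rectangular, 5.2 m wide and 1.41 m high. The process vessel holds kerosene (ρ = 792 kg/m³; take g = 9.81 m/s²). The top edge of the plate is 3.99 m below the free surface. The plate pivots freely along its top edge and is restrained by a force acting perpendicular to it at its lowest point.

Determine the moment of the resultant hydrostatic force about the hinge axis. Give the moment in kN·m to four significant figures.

γ = ρg = 792 × 9.81 / 1000 = 7.76952 kN/m³.
The centroid lies 1.41/2 = 0.705 m below the top edge, so the centroid depth is h_c = 3.99 + 0.705 = 4.695 m.
A = 5.2 × 1.41 = 7.332 m².
Resultant F = γ·h_c·A = 7.76952 × 4.695 × 7.332 = 267.456 kN.
I_c = b·h³/12 = 5.2 × 1.41³/12 = 1.21473 m⁴.
Centre of pressure: y_p = y_c + I_c/(y_c·A) = 4.695 + 1.21473/(4.695 × 7.332) = 4.695 + 0.0352876 = 4.73029 m along the plane.
The resultant acts 0.705 + 0.0352876 = 0.740288 m (along the plate) below the hinge at the top edge, so the moment about the hinge is M = F × 0.740288 = 267.456 × 0.740288 = 197.994 kN·m.

M ≈ 198.0 kN·m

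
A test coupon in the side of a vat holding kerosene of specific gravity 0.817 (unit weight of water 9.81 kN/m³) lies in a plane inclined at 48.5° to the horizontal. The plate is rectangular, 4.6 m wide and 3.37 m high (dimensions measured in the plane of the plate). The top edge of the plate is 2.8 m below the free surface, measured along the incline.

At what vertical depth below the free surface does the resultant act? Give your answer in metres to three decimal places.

γ = 0.817 × 9.81 = 8.01477 kN/m³.
Let θ = 48.5° be the plate's angle to the horizontal; measure y along the incline from where the plane meets the free surface. Vertical depth h = y·sinθ with sinθ = 0.748956.
The centroid lies 3.37/2 = 1.685 m below the top edge, so y_c = 2.8 + 1.685 = 4.485 m and h_c = 4.485 × 0.748956 = 3.35907 m.
A = 4.6 × 3.37 = 15.502 m².
Resultant F = γ·h_c·A = 8.01477 × 3.35907 × 15.502 = 417.348 kN.
I_c = b·h³/12 = 4.6 × 3.37³/12 = 14.6712 m⁴.
Centre of pressure: y_p = y_c + I_c/(y_c·A) = 4.485 + 14.6712/(4.485 × 15.502) = 4.485 + 0.211016 = 4.69602 m along the plane.
Vertically, h_p = y_p·sinθ = 4.69602 × 0.748956 = 3.51711 m.

h_p = 3.517 m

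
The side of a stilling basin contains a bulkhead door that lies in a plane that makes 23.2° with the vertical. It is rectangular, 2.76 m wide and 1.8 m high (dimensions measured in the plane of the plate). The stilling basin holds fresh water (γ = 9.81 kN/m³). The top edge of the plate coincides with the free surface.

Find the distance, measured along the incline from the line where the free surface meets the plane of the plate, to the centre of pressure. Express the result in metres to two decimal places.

y_p = 1.20 m

γ = 9.81 kN/m³.
The plate makes 23.2° with the vertical, i.e. θ = 90° − 23.2° = 66.8° to the horizontal. Measuring y along the incline from the free-surface line, vertical depth h = y·sinθ with sinθ = 0.919135.
The centroid lies 1.8/2 = 0.9 m below the top edge, so y_c = 0.9 m and h_c = 0.9 × 0.919135 = 0.827222 m.
A = 2.76 × 1.8 = 4.968 m².
Resultant F = γ·h_c·A = 9.81 × 0.827222 × 4.968 = 40.3156 kN.
I_c = b·h³/12 = 2.76 × 1.8³/12 = 1.34136 m⁴.
Centre of pressure: y_p = y_c + I_c/(y_c·A) = 0.9 + 1.34136/(0.9 × 4.968) = 0.9 + 0.3 = 1.2 m along the plane.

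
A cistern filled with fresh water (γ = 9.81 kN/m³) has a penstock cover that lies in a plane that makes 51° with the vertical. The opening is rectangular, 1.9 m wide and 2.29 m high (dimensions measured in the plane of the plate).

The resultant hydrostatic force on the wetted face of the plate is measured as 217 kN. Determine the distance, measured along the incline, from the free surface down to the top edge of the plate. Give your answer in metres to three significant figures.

γ = 9.81 kN/m³.
A = 1.9 × 2.29 = 4.351 m².
From F = γ·h_c·A, the centroid depth is h_c = 217/(9.81 × 4.351) = 5.08395 m.
The plate makes 51° with the vertical, i.e. θ = 90° − 51° = 39° to the horizontal. Measuring y along the incline from the free-surface line, vertical depth h = y·sinθ with sinθ = 0.629320.
Along the incline, y_c = h_c/sinθ = 5.08395/0.629320 = 8.07848 m.
The centroid lies 2.29/2 = 1.145 m below the top edge, so the top edge sits at y_top = 8.07848 − 1.145 = 6.93348 m along the incline.

y_top ≈ 6.93 m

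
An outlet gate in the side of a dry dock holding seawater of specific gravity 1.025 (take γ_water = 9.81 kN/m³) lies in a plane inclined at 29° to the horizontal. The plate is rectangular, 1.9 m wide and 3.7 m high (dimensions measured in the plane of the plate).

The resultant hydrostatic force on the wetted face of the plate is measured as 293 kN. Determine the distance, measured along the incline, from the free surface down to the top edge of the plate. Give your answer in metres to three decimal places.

γ = 1.025 × 9.81 = 10.05525 kN/m³.
A = 1.9 × 3.7 = 7.03 m².
From F = γ·h_c·A, the centroid depth is h_c = 293/(10.05525 × 7.03) = 4.14495 m.
Let θ = 29° be the plate's angle to the horizontal; measure y along the incline from where the plane meets the free surface. Vertical depth h = y·sinθ with sinθ = 0.484810.
Along the incline, y_c = h_c/sinθ = 4.14495/0.484810 = 8.54964 m.
The centroid lies 3.7/2 = 1.85 m below the top edge, so the top edge sits at y_top = 8.54964 − 1.85 = 6.69964 m along the incline.

y_top ≈ 6.700 m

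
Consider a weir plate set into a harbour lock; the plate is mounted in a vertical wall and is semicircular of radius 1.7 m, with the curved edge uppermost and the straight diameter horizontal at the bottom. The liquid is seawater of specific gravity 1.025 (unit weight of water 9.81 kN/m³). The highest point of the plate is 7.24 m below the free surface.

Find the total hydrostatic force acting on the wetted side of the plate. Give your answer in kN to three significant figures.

F ≈ 375 kN

γ = 1.025 × 9.81 = 10.05525 kN/m³.
The centroid lies 4r/(3π) = 0.721502 m above the diameter, so r − 4r/(3π) = 1.7 − 0.721502 = 0.978498 m below the topmost point, so the centroid depth is h_c = 7.24 + 0.978498 = 8.2185 m.
A = πr²/2 = π × 1.7²/2 = 4.5396 m².
Resultant F = γ·h_c·A = 10.05525 × 8.2185 × 4.5396 = 375.148 kN.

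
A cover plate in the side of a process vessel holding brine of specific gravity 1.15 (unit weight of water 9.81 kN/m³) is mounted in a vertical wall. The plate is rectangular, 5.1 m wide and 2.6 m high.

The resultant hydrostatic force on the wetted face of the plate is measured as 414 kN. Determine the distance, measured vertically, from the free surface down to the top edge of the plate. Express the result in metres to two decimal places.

γ = 1.15 × 9.81 = 11.2815 kN/m³.
A = 5.1 × 2.6 = 13.26 m².
From F = γ·h_c·A, the centroid depth is h_c = 414/(11.2815 × 13.26) = 2.76751 m.
The centroid lies 2.6/2 = 1.3 m below the top edge, so the top edge sits at h_top = 2.76751 − 1.3 = 1.46751 m below the surface.

d_top ≈ 1.47 m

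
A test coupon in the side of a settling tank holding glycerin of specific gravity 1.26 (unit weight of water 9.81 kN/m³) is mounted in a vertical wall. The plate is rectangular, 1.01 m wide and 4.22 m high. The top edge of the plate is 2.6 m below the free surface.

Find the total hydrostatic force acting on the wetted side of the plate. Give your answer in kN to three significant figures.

F ≈ 248 kN

γ = 1.26 × 9.81 = 12.3606 kN/m³.
The centroid lies 4.22/2 = 2.11 m below the top edge, so the centroid depth is h_c = 2.6 + 2.11 = 4.71 m.
A = 1.01 × 4.22 = 4.2622 m².
Resultant F = γ·h_c·A = 12.3606 × 4.71 × 4.2622 = 248.139 kN.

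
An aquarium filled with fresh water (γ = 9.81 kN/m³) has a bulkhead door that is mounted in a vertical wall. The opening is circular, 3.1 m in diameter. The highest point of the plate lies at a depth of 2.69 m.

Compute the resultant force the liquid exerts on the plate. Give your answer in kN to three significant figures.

F ≈ 314 kN

γ = 9.81 kN/m³.
The centroid is at the centre, 1.55 m below the top of the plate, so the centroid depth is h_c = 2.69 + 1.55 = 4.24 m.
A = π(1.55)² = 7.54768 m².
Resultant F = γ·h_c·A = 9.81 × 4.24 × 7.54768 = 313.941 kN.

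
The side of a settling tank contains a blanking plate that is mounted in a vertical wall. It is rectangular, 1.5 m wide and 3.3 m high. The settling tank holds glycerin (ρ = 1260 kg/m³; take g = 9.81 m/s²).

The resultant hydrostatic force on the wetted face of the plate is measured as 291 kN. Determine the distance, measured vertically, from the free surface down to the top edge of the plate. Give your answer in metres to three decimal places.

γ = ρg = 1260 × 9.81 / 1000 = 12.3606 kN/m³.
A = 1.5 × 3.3 = 4.95 m².
From F = γ·h_c·A, the centroid depth is h_c = 291/(12.3606 × 4.95) = 4.75607 m.
The centroid lies 3.3/2 = 1.65 m below the top edge, so the top edge sits at h_top = 4.75607 − 1.65 = 3.10607 m below the surface.

d_top ≈ 3.106 m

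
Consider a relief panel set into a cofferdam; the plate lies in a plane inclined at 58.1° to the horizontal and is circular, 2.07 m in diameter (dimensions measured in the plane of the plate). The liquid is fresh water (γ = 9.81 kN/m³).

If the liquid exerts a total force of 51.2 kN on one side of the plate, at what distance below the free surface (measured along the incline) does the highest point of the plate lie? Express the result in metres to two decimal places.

y_top ≈ 0.79 m

γ = 9.81 kN/m³.
A = π(1.035)² = 3.36535 m².
From F = γ·h_c·A, the centroid depth is h_c = 51.2/(9.81 × 3.36535) = 1.55085 m.
Let θ = 58.1° be the plate's angle to the horizontal; measure y along the incline from where the plane meets the free surface. Vertical depth h = y·sinθ with sinθ = 0.848972.
Along the incline, y_c = h_c/sinθ = 1.55085/0.848972 = 1.82674 m.
The centroid is at the centre, 1.035 m below the top of the plate, so the highest point sits at y_top = 1.82674 − 1.035 = 0.79174 m along the incline.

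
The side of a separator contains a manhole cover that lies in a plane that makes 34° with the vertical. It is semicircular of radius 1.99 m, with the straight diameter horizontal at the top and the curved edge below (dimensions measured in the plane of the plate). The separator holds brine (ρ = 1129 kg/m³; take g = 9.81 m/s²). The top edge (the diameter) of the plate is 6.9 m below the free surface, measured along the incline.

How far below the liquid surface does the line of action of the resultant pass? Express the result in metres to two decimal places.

γ = ρg = 1129 × 9.81 / 1000 = 11.07549 kN/m³.
The plate makes 34° with the vertical, i.e. θ = 90° − 34° = 56° to the horizontal. Measuring y along the incline from the free-surface line, vertical depth h = y·sinθ with sinθ = 0.829038.
The centroid of a semicircle lies 4r/(3π) = 0.844582 m from the diameter, here below the top edge, so y_c = 6.9 + 0.844582 = 7.74458 m and h_c = 7.74458 × 0.829038 = 6.42055 m.
A = πr²/2 = π × 1.99²/2 = 6.22051 m².
Resultant F = γ·h_c·A = 11.07549 × 6.42055 × 6.22051 = 442.345 kN.
I_c = (π/8 − 8/(9π))·r⁴ = 0.109757 × 1.99⁴ = 1.72125 m⁴.
Centre of pressure: y_p = y_c + I_c/(y_c·A) = 7.74458 + 1.72125/(7.74458 × 6.22051) = 7.74458 + 0.0357289 = 7.78031 m along the plane.
Vertically, h_p = y_p·sinθ = 7.78031 × 0.829038 = 6.45017 m.

h_p = 6.45 m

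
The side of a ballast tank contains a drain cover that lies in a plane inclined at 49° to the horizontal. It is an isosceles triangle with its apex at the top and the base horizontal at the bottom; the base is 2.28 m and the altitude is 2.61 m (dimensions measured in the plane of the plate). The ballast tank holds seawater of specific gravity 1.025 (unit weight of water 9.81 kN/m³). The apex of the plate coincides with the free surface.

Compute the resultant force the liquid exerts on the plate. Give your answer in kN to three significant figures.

γ = 1.025 × 9.81 = 10.05525 kN/m³.
Let θ = 49° be the plate's angle to the horizontal; measure y along the incline from where the plane meets the free surface. Vertical depth h = y·sinθ with sinθ = 0.754710.
With the apex up, the centroid sits 2h/3 = 2 × 2.61/3 = 1.74 m below the apex, so y_c = 1.74 m and h_c = 1.74 × 0.754710 = 1.3132 m.
A = ½ × 2.28 × 2.61 = 2.9754 m².
Resultant F = γ·h_c·A = 10.05525 × 1.3132 × 2.9754 = 39.2888 kN.

F ≈ 39.3 kN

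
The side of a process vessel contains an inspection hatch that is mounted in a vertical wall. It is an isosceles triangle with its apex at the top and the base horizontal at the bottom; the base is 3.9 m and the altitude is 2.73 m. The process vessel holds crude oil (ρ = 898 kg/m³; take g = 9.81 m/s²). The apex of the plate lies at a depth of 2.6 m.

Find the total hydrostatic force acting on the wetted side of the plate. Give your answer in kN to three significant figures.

γ = ρg = 898 × 9.81 / 1000 = 8.80938 kN/m³.
With the apex up, the centroid sits 2h/3 = 2 × 2.73/3 = 1.82 m below the apex, so the centroid depth is h_c = 2.6 + 1.82 = 4.42 m.
A = ½ × 3.9 × 2.73 = 5.3235 m².
Resultant F = γ·h_c·A = 8.80938 × 4.42 × 5.3235 = 207.284 kN.

F ≈ 207 kN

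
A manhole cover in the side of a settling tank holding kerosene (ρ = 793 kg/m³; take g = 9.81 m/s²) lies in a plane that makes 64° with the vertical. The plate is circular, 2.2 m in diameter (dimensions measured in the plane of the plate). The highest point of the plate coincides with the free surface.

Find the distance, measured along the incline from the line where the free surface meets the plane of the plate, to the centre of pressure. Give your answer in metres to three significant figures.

y_p = 1.38 m

γ = ρg = 793 × 9.81 / 1000 = 7.77933 kN/m³.
The plate makes 64° with the vertical, i.e. θ = 90° − 64° = 26° to the horizontal. Measuring y along the incline from the free-surface line, vertical depth h = y·sinθ with sinθ = 0.438371.
The centroid is at the centre, 1.1 m below the top of the plate, so y_c = 1.1 m and h_c = 1.1 × 0.438371 = 0.482208 m.
A = π(1.1)² = 3.80133 m².
Resultant F = γ·h_c·A = 7.77933 × 0.482208 × 3.80133 = 14.2598 kN.
I_c = πr⁴/4 = π × 1.1⁴/4 = 1.1499 m⁴.
Centre of pressure: y_p = y_c + I_c/(y_c·A) = 1.1 + 1.1499/(1.1 × 3.80133) = 1.1 + 0.274999 = 1.375 m along the plane.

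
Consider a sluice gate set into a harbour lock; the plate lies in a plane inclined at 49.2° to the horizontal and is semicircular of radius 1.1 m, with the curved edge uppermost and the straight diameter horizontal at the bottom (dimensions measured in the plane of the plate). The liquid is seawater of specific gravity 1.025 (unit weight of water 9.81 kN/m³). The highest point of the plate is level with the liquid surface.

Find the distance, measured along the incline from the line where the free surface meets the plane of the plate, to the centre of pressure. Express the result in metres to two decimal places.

γ = 1.025 × 9.81 = 10.05525 kN/m³.
Let θ = 49.2° be the plate's angle to the horizontal; measure y along the incline from where the plane meets the free surface. Vertical depth h = y·sinθ with sinθ = 0.756995.
The centroid lies 4r/(3π) = 0.466854 m above the diameter, so r − 4r/(3π) = 1.1 − 0.466854 = 0.633146 m below the topmost point, so y_c = 0.633146 m and h_c = 0.633146 × 0.756995 = 0.479288 m.
A = πr²/2 = π × 1.1²/2 = 1.90066 m².
Resultant F = γ·h_c·A = 10.05525 × 0.479288 × 1.90066 = 9.15997 kN.
I_c = (π/8 − 8/(9π))·r⁴ = 0.109757 × 1.1⁴ = 0.160695 m⁴.
Centre of pressure: y_p = y_c + I_c/(y_c·A) = 0.633146 + 0.160695/(0.633146 × 1.90066) = 0.633146 + 0.133535 = 0.766681 m along the plane.

y_p = 0.77 m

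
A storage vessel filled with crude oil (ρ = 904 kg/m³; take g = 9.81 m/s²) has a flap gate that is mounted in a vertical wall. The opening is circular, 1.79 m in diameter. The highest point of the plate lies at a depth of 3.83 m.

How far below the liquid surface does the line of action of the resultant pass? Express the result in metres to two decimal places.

γ = ρg = 904 × 9.81 / 1000 = 8.86824 kN/m³.
The centroid is at the centre, 0.895 m below the top of the plate, so the centroid depth is h_c = 3.83 + 0.895 = 4.725 m.
A = π(0.895)² = 2.51649 m².
Resultant F = γ·h_c·A = 8.86824 × 4.725 × 2.51649 = 105.447 kN.
I_c = πr⁴/4 = π × 0.895⁴/4 = 0.503944 m⁴.
Centre of pressure: y_p = y_c + I_c/(y_c·A) = 4.725 + 0.503944/(4.725 × 2.51649) = 4.725 + 0.0423824 = 4.76738 m along the plane.

h_p = 4.77 m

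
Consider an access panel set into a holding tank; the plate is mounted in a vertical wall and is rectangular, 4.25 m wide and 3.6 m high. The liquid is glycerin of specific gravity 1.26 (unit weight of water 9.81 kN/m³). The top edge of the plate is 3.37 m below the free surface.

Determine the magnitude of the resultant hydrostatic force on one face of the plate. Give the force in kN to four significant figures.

γ = 1.26 × 9.81 = 12.3606 kN/m³.
The centroid lies 3.6/2 = 1.8 m below the top edge, so the centroid depth is h_c = 3.37 + 1.8 = 5.17 m.
A = 4.25 × 3.6 = 15.3 m².
Resultant F = γ·h_c·A = 12.3606 × 5.17 × 15.3 = 977.736 kN.

F ≈ 977.7 kN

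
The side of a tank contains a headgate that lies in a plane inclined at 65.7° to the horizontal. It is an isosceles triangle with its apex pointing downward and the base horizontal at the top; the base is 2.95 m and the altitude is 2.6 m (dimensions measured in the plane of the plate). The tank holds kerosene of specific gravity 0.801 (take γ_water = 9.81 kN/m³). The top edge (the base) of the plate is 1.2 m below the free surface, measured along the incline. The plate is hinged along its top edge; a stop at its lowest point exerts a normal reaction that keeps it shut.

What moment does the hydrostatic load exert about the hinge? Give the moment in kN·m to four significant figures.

M ≈ 59.51 kN·m

γ = 0.801 × 9.81 = 7.85781 kN/m³.
Let θ = 65.7° be the plate's angle to the horizontal; measure y along the incline from where the plane meets the free surface. Vertical depth h = y·sinθ with sinθ = 0.911403.
With the apex down, the centroid sits h/3 = 2.6/3 = 0.866667 m below the base (the top edge), so y_c = 1.2 + 0.866667 = 2.06667 m and h_c = 2.06667 × 0.911403 = 1.88357 m.
A = ½ × 2.95 × 2.6 = 3.835 m².
Resultant F = γ·h_c·A = 7.85781 × 1.88357 × 3.835 = 56.7608 kN.
I_c = b·h³/36 = 2.95 × 2.6³/36 = 1.44026 m⁴.
Centre of pressure: y_p = y_c + I_c/(y_c·A) = 2.06667 + 1.44026/(2.06667 × 3.835) = 2.06667 + 0.181721 = 2.24839 m along the plane.
The resultant acts 0.866667 + 0.181721 = 1.04839 m (along the plate) below the hinge at the top edge, so the moment about the hinge is M = F × 1.04839 = 56.7608 × 1.04839 = 59.5075 kN·m.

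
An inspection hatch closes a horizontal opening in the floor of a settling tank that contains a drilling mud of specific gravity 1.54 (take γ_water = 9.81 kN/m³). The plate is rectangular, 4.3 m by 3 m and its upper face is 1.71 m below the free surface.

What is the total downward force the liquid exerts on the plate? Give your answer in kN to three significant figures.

γ = 1.54 × 9.81 = 15.1074 kN/m³.
The plate is horizontal, so pressure is uniform at p = γ·h = 15.1074 × 1.71 = 25.8337 kN/m².
A = 4.3 × 3 = 12.9 m².
F = p·A = 25.8337 × 12.9 = 333.255 kN.

F ≈ 333 kN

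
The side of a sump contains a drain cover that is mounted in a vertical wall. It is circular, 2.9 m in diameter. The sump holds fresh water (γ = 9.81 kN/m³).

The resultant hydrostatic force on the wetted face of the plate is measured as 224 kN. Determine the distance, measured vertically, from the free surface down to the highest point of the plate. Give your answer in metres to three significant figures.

d_top ≈ 2.01 m

γ = 9.81 kN/m³.
A = π(1.45)² = 6.6052 m².
From F = γ·h_c·A, the centroid depth is h_c = 224/(9.81 × 6.6052) = 3.45695 m.
The centroid is at the centre, 1.45 m below the top of the plate, so the highest point sits at h_top = 3.45695 − 1.45 = 2.00695 m below the surface.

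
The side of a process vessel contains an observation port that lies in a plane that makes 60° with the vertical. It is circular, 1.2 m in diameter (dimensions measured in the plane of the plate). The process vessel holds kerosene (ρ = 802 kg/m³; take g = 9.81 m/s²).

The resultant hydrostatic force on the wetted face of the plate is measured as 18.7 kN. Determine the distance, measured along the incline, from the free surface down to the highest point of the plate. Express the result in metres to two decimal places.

y_top ≈ 3.60 m

γ = ρg = 802 × 9.81 / 1000 = 7.86762 kN/m³.
A = π(0.6)² = 1.13097 m².
From F = γ·h_c·A, the centroid depth is h_c = 18.7/(7.86762 × 1.13097) = 2.10159 m.
The plate makes 60° with the vertical, i.e. θ = 90° − 60° = 30° to the horizontal. Measuring y along the incline from the free-surface line, vertical depth h = y·sinθ with sinθ = 0.500000.
Along the incline, y_c = h_c/sinθ = 2.10159/0.500000 = 4.20318 m.
The centroid is at the centre, 0.6 m below the top of the plate, so the highest point sits at y_top = 4.20318 − 0.6 = 3.60318 m along the incline.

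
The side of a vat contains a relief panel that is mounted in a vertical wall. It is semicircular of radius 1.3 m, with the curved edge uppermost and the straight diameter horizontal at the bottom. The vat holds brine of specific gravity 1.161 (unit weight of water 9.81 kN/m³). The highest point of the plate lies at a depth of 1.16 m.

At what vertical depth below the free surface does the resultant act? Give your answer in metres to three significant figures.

γ = 1.161 × 9.81 = 11.38941 kN/m³.
The centroid lies 4r/(3π) = 0.551737 m above the diameter, so r − 4r/(3π) = 1.3 − 0.551737 = 0.748263 m below the topmost point, so the centroid depth is h_c = 1.16 + 0.748263 = 1.90826 m.
A = πr²/2 = π × 1.3²/2 = 2.65465 m².
Resultant F = γ·h_c·A = 11.38941 × 1.90826 × 2.65465 = 57.696 kN.
I_c = (π/8 − 8/(9π))·r⁴ = 0.109757 × 1.3⁴ = 0.313477 m⁴.
Centre of pressure: y_p = y_c + I_c/(y_c·A) = 1.90826 + 0.313477/(1.90826 × 2.65465) = 1.90826 + 0.0618815 = 1.97014 m along the plane.

h_p = 1.97 m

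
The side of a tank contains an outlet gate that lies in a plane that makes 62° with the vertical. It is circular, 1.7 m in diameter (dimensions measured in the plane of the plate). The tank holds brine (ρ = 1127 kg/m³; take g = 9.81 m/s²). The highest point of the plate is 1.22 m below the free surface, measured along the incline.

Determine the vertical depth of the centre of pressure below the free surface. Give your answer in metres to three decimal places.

γ = ρg = 1127 × 9.81 / 1000 = 11.05587 kN/m³.
The plate makes 62° with the vertical, i.e. θ = 90° − 62° = 28° to the horizontal. Measuring y along the incline from the free-surface line, vertical depth h = y·sinθ with sinθ = 0.469472.
The centroid is at the centre, 0.85 m below the top of the plate, so y_c = 1.22 + 0.85 = 2.07 m and h_c = 2.07 × 0.469472 = 0.971807 m.
A = π(0.85)² = 2.2698 m².
Resultant F = γ·h_c·A = 11.05587 × 0.971807 × 2.2698 = 24.3871 kN.
I_c = πr⁴/4 = π × 0.85⁴/4 = 0.409983 m⁴.
Centre of pressure: y_p = y_c + I_c/(y_c·A) = 2.07 + 0.409983/(2.07 × 2.2698) = 2.07 + 0.0872585 = 2.15726 m along the plane.
Vertically, h_p = y_p·sinθ = 2.15726 × 0.469472 = 1.01277 m.

h_p = 1.013 m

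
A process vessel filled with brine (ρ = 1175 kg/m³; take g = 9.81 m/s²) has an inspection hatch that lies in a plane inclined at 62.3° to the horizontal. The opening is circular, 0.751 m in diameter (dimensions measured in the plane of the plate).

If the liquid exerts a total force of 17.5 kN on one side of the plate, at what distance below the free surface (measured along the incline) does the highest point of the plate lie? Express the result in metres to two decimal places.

y_top ≈ 3.50 m

γ = ρg = 1175 × 9.81 / 1000 = 11.52675 kN/m³.
A = π(0.3755)² = 0.442965 m².
From F = γ·h_c·A, the centroid depth is h_c = 17.5/(11.52675 × 0.442965) = 3.42738 m.
Let θ = 62.3° be the plate's angle to the horizontal; measure y along the incline from where the plane meets the free surface. Vertical depth h = y·sinθ with sinθ = 0.885394.
Along the incline, y_c = h_c/sinθ = 3.42738/0.885394 = 3.87102 m.
The centroid is at the centre, 0.3755 m below the top of the plate, so the highest point sits at y_top = 3.87102 − 0.3755 = 3.49552 m along the incline.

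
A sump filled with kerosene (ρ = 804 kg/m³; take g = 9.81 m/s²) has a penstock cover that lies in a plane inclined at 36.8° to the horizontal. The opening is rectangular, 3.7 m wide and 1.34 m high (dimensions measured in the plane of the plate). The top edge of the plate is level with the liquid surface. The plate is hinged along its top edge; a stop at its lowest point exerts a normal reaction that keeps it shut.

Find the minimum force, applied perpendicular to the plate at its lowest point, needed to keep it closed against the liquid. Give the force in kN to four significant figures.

P ≈ 10.46 kN

γ = ρg = 804 × 9.81 / 1000 = 7.88724 kN/m³.
Let θ = 36.8° be the plate's angle to the horizontal; measure y along the incline from where the plane meets the free surface. Vertical depth h = y·sinθ with sinθ = 0.599024.
The centroid lies 1.34/2 = 0.67 m below the top edge, so y_c = 0.67 m and h_c = 0.67 × 0.599024 = 0.401346 m.
A = 3.7 × 1.34 = 4.958 m².
Resultant F = γ·h_c·A = 7.88724 × 0.401346 × 4.958 = 15.6946 kN.
I_c = b·h³/12 = 3.7 × 1.34³/12 = 0.741882 m⁴.
Centre of pressure: y_p = y_c + I_c/(y_c·A) = 0.67 + 0.741882/(0.67 × 4.958) = 0.67 + 0.223333 = 0.893333 m along the plane.
The resultant acts 0.67 + 0.223333 = 0.893333 m (along the plate) below the hinge at the top edge, so the moment about the hinge is M = F × 0.893333 = 15.6946 × 0.893333 = 14.0205 kN·m.
A normal force at the bottom, 1.34 m from the hinge, must supply this moment: P = 14.0205/1.34 = 10.4631 kN.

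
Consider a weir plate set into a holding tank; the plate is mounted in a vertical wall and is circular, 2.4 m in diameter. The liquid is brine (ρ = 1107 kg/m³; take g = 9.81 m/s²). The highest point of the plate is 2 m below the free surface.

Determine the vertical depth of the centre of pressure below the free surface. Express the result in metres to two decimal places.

h_p = 3.31 m

γ = ρg = 1107 × 9.81 / 1000 = 10.85967 kN/m³.
The centroid is at the centre, 1.2 m below the top of the plate, so the centroid depth is h_c = 2 + 1.2 = 3.2 m.
A = π(1.2)² = 4.52389 m².
Resultant F = γ·h_c·A = 10.85967 × 3.2 × 4.52389 = 157.209 kN.
I_c = πr⁴/4 = π × 1.2⁴/4 = 1.6286 m⁴.
Centre of pressure: y_p = y_c + I_c/(y_c·A) = 3.2 + 1.6286/(3.2 × 4.52389) = 3.2 + 0.1125 = 3.3125 m along the plane.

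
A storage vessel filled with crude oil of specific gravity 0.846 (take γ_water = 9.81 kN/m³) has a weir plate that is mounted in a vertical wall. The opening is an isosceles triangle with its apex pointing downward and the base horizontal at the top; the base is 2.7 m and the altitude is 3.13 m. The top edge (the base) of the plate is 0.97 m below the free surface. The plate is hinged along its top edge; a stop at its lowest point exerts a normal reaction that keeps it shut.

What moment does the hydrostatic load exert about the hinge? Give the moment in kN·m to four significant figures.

M ≈ 92.75 kN·m

γ = 0.846 × 9.81 = 8.29926 kN/m³.
With the apex down, the centroid sits h/3 = 3.13/3 = 1.04333 m below the base (the top edge), so the centroid depth is h_c = 0.97 + 1.04333 = 2.01333 m.
A = ½ × 2.7 × 3.13 = 4.2255 m².
Resultant F = γ·h_c·A = 8.29926 × 2.01333 × 4.2255 = 70.6045 kN.
I_c = b·h³/36 = 2.7 × 3.13³/36 = 2.29982 m⁴.
Centre of pressure: y_p = y_c + I_c/(y_c·A) = 2.01333 + 2.29982/(2.01333 × 4.2255) = 2.01333 + 0.270334 = 2.28366 m along the plane.
The resultant acts 1.04333 + 0.270334 = 1.31366 m (along the plate) below the hinge at the top edge, so the moment about the hinge is M = F × 1.31366 = 70.6045 × 1.31366 = 92.7503 kN·m.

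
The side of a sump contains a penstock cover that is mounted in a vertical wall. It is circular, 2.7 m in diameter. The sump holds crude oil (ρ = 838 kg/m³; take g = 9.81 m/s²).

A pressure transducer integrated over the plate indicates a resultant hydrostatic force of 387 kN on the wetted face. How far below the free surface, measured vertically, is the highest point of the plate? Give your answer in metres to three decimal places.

γ = ρg = 838 × 9.81 / 1000 = 8.22078 kN/m³.
A = π(1.35)² = 5.72555 m².
From F = γ·h_c·A, the centroid depth is h_c = 387/(8.22078 × 5.72555) = 8.22206 m.
The centroid is at the centre, 1.35 m below the top of the plate, so the highest point sits at h_top = 8.22206 − 1.35 = 6.87206 m below the surface.

d_top ≈ 6.872 m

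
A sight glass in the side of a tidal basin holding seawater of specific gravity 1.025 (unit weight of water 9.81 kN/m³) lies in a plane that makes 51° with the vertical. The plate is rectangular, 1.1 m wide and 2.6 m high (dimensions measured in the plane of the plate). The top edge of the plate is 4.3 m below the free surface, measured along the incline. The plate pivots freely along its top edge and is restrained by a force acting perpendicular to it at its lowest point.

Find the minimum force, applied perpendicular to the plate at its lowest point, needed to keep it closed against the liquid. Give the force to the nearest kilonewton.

γ = 1.025 × 9.81 = 10.05525 kN/m³.
The plate makes 51° with the vertical, i.e. θ = 90° − 51° = 39° to the horizontal. Measuring y along the incline from the free-surface line, vertical depth h = y·sinθ with sinθ = 0.629320.
The centroid lies 2.6/2 = 1.3 m below the top edge, so y_c = 4.3 + 1.3 = 5.6 m and h_c = 5.6 × 0.629320 = 3.52419 m.
A = 1.1 × 2.6 = 2.86 m².
Resultant F = γ·h_c·A = 10.05525 × 3.52419 × 2.86 = 101.349 kN.
I_c = b·h³/12 = 1.1 × 2.6³/12 = 1.61113 m⁴.
Centre of pressure: y_p = y_c + I_c/(y_c·A) = 5.6 + 1.61113/(5.6 × 2.86) = 5.6 + 0.100595 = 5.70059 m along the plane.
The resultant acts 1.3 + 0.100595 = 1.4006 m (along the plate) below the hinge at the top edge, so the moment about the hinge is M = F × 1.4006 = 101.349 × 1.4006 = 141.949 kN·m.
A normal force at the bottom, 2.6 m from the hinge, must supply this moment: P = 141.949/2.6 = 54.5958 kN.

P ≈ 55 kN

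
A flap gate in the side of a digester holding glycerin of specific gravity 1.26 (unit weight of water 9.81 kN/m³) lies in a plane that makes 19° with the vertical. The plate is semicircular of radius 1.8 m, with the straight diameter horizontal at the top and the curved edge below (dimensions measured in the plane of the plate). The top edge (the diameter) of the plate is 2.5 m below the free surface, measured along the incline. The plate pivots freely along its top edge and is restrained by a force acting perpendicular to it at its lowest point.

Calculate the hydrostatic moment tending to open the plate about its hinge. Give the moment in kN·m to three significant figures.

M ≈ 162 kN·m

γ = 1.26 × 9.81 = 12.3606 kN/m³.
The plate makes 19° with the vertical, i.e. θ = 90° − 19° = 71° to the horizontal. Measuring y along the incline from the free-surface line, vertical depth h = y·sinθ with sinθ = 0.945519.
The centroid of a semicircle lies 4r/(3π) = 0.763944 m from the diameter, here below the top edge, so y_c = 2.5 + 0.763944 = 3.26394 m and h_c = 3.26394 × 0.945519 = 3.08612 m.
A = πr²/2 = π × 1.8²/2 = 5.08938 m².
Resultant F = γ·h_c·A = 12.3606 × 3.08612 × 5.08938 = 194.141 kN.
I_c = (π/8 − 8/(9π))·r⁴ = 0.109757 × 1.8⁴ = 1.15219 m⁴.
Centre of pressure: y_p = y_c + I_c/(y_c·A) = 3.26394 + 1.15219/(3.26394 × 5.08938) = 3.26394 + 0.0693613 = 3.3333 m along the plane.
The resultant acts 0.763944 + 0.0693613 = 0.833305 m (along the plate) below the hinge at the top edge, so the moment about the hinge is M = F × 0.833305 = 194.141 × 0.833305 = 161.779 kN·m.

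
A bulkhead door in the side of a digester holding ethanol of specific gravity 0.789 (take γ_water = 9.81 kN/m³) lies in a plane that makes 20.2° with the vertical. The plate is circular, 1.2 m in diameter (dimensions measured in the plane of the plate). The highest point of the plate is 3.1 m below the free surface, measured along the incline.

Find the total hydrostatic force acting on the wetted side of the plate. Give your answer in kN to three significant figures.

γ = 0.789 × 9.81 = 7.74009 kN/m³.
The plate makes 20.2° with the vertical, i.e. θ = 90° − 20.2° = 69.8° to the horizontal. Measuring y along the incline from the free-surface line, vertical depth h = y·sinθ with sinθ = 0.938493.
The centroid is at the centre, 0.6 m below the top of the plate, so y_c = 3.1 + 0.6 = 3.7 m and h_c = 3.7 × 0.938493 = 3.47242 m.
A = π(0.6)² = 1.13097 m².
Resultant F = γ·h_c·A = 7.74009 × 3.47242 × 1.13097 = 30.3969 kN.

F ≈ 30.4 kN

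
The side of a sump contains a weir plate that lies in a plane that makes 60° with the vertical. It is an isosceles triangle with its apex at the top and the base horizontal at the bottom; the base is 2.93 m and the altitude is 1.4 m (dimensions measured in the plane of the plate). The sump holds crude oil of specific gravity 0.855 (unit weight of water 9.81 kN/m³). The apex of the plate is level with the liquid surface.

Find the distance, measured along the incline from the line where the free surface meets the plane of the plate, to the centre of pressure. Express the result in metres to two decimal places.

y_p = 1.05 m

γ = 0.855 × 9.81 = 8.38755 kN/m³.
The plate makes 60° with the vertical, i.e. θ = 90° − 60° = 30° to the horizontal. Measuring y along the incline from the free-surface line, vertical depth h = y·sinθ with sinθ = 0.500000.
With the apex up, the centroid sits 2h/3 = 2 × 1.4/3 = 0.933333 m below the apex, so y_c = 0.933333 m and h_c = 0.933333 × 0.500000 = 0.466666 m.
A = ½ × 2.93 × 1.4 = 2.051 m².
Resultant F = γ·h_c·A = 8.38755 × 0.466666 × 2.051 = 8.02799 kN.
I_c = b·h³/36 = 2.93 × 1.4³/36 = 0.223331 m⁴.
Centre of pressure: y_p = y_c + I_c/(y_c·A) = 0.933333 + 0.223331/(0.933333 × 2.051) = 0.933333 + 0.116667 = 1.05 m along the plane.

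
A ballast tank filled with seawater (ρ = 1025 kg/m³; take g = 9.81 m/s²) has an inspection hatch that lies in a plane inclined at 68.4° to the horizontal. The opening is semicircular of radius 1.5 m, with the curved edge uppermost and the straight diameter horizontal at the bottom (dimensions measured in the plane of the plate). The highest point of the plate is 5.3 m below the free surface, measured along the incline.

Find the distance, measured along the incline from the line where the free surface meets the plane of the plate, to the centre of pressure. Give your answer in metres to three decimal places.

γ = ρg = 1025 × 9.81 / 1000 = 10.05525 kN/m³.
Let θ = 68.4° be the plate's angle to the horizontal; measure y along the incline from where the plane meets the free surface. Vertical depth h = y·sinθ with sinθ = 0.929776.
The centroid lies 4r/(3π) = 0.63662 m above the diameter, so r − 4r/(3π) = 1.5 − 0.63662 = 0.86338 m below the topmost point, so y_c = 5.3 + 0.86338 = 6.16338 m and h_c = 6.16338 × 0.929776 = 5.73056 m.
A = πr²/2 = π × 1.5²/2 = 3.53429 m².
Resultant F = γ·h_c·A = 10.05525 × 5.73056 × 3.53429 = 203.654 kN.
I_c = (π/8 − 8/(9π))·r⁴ = 0.109757 × 1.5⁴ = 0.555645 m⁴.
Centre of pressure: y_p = y_c + I_c/(y_c·A) = 6.16338 + 0.555645/(6.16338 × 3.53429) = 6.16338 + 0.025508 = 6.18889 m along the plane.

y_p = 6.189 m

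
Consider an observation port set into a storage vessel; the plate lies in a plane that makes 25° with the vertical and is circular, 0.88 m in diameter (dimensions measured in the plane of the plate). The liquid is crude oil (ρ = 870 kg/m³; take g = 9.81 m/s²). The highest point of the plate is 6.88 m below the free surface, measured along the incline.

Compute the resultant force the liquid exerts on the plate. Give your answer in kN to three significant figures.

γ = ρg = 870 × 9.81 / 1000 = 8.5347 kN/m³.
The plate makes 25° with the vertical, i.e. θ = 90° − 25° = 65° to the horizontal. Measuring y along the incline from the free-surface line, vertical depth h = y·sinθ with sinθ = 0.906308.
The centroid is at the centre, 0.44 m below the top of the plate, so y_c = 6.88 + 0.44 = 7.32 m and h_c = 7.32 × 0.906308 = 6.63417 m.
A = π(0.44)² = 0.608212 m².
Resultant F = γ·h_c·A = 8.5347 × 6.63417 × 0.608212 = 34.4374 kN.

F ≈ 34.4 kN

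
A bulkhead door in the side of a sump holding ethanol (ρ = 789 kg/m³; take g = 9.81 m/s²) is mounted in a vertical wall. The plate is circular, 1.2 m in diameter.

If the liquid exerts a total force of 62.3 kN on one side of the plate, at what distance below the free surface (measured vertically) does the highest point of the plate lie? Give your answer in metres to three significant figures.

d_top ≈ 6.52 m

γ = ρg = 789 × 9.81 / 1000 = 7.74009 kN/m³.
A = π(0.6)² = 1.13097 m².
From F = γ·h_c·A, the centroid depth is h_c = 62.3/(7.74009 × 1.13097) = 7.1169 m.
The centroid is at the centre, 0.6 m below the top of the plate, so the highest point sits at h_top = 7.1169 − 0.6 = 6.5169 m below the surface.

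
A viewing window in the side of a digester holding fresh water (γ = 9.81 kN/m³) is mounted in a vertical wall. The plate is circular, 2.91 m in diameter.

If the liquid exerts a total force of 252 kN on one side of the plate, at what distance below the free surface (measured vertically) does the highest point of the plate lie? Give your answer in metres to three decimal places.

γ = 9.81 kN/m³.
A = π(1.455)² = 6.65083 m².
From F = γ·h_c·A, the centroid depth is h_c = 252/(9.81 × 6.65083) = 3.86239 m.
The centroid is at the centre, 1.455 m below the top of the plate, so the highest point sits at h_top = 3.86239 − 1.455 = 2.40739 m below the surface.

d_top ≈ 2.407 m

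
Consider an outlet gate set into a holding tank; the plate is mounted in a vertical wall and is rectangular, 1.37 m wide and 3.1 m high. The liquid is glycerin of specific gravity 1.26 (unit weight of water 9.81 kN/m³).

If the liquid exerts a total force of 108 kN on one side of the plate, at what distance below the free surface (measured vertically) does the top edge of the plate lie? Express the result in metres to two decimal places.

d_top ≈ 0.51 m

γ = 1.26 × 9.81 = 12.3606 kN/m³.
A = 1.37 × 3.1 = 4.247 m².
From F = γ·h_c·A, the centroid depth is h_c = 108/(12.3606 × 4.247) = 2.05732 m.
The centroid lies 3.1/2 = 1.55 m below the top edge, so the top edge sits at h_top = 2.05732 − 1.55 = 0.50732 m below the surface.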